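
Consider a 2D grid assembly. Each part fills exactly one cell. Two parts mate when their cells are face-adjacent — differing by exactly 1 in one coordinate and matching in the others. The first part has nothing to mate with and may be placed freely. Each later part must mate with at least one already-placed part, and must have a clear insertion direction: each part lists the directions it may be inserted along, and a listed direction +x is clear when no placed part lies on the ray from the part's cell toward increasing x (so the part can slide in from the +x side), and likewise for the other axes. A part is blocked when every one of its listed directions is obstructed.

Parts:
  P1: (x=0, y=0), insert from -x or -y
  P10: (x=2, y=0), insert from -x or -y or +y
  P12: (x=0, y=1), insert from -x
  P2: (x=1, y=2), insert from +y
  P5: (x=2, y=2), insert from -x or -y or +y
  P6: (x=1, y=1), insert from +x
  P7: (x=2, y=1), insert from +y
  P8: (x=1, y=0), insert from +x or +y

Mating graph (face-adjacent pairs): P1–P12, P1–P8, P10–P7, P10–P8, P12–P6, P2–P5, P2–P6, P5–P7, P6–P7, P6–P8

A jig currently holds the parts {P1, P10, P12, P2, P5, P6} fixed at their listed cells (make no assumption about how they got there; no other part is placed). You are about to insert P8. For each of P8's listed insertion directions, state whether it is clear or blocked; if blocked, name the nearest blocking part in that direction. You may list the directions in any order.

+x: blocked by P10; +y: blocked by P6

+x: nearest on ray is P10@(2, 0) ⇒ blocked
+y: nearest on ray is P6@(1, 1) ⇒ blocked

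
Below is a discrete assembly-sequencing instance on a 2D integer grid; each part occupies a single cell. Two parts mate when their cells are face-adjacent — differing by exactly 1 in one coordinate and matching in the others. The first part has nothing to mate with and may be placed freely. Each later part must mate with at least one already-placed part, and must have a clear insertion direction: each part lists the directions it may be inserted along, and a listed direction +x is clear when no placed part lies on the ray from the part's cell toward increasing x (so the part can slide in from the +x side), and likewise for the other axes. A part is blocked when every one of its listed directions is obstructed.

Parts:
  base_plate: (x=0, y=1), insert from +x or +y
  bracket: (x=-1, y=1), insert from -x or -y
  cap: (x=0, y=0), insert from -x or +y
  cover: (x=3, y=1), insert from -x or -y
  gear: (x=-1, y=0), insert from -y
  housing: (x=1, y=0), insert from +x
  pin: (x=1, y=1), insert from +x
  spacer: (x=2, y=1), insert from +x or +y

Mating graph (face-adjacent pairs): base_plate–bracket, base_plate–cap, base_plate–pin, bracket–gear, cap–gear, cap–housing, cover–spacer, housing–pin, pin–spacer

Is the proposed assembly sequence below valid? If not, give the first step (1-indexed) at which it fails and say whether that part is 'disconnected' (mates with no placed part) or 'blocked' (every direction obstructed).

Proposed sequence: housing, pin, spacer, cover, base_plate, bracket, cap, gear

Valid

1. housing@(1, 0) [+x clear] — {housing}
2. pin@(1, 1) [+x clear] — {housing, pin}
3. spacer@(2, 1) [+x clear] — {housing, pin, spacer}
4. cover@(3, 1) [-y clear] — {cover, housing, pin, spacer}
5. base_plate@(0, 1) [+y clear] — {base_plate, cover, housing, pin, spacer}
6. bracket@(-1, 1) [-x clear] — {base_plate, bracket, cover, housing, pin, spacer}
7. cap@(0, 0) [-x clear] — {base_plate, bracket, cap, cover, housing, pin, spacer}
8. gear@(-1, 0) [-y clear] — {base_plate, bracket, cap, cover, gear, housing, pin, spacer}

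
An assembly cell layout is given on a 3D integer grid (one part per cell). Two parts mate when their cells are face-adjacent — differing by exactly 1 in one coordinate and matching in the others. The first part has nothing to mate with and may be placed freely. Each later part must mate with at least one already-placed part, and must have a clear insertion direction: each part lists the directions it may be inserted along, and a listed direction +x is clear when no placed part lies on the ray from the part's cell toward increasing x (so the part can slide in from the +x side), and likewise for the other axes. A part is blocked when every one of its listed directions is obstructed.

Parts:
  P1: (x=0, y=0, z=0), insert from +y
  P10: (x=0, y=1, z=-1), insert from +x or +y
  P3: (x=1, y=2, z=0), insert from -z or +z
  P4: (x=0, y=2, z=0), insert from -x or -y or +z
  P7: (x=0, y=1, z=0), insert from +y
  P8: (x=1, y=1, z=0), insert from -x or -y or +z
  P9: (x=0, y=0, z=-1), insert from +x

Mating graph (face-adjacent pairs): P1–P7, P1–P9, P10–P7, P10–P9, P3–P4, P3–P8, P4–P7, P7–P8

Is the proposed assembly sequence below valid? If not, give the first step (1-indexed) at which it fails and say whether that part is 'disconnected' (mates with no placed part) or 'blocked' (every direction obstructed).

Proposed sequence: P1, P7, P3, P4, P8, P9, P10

Invalid at step 3 (disconnected)

1. P1@(0, 0, 0) [+y clear] — {P1}
2. P7@(0, 1, 0) [+y clear] — {P1, P7}
3. P3@(1, 2, 0) — no placed neighbour ⇒ disconnected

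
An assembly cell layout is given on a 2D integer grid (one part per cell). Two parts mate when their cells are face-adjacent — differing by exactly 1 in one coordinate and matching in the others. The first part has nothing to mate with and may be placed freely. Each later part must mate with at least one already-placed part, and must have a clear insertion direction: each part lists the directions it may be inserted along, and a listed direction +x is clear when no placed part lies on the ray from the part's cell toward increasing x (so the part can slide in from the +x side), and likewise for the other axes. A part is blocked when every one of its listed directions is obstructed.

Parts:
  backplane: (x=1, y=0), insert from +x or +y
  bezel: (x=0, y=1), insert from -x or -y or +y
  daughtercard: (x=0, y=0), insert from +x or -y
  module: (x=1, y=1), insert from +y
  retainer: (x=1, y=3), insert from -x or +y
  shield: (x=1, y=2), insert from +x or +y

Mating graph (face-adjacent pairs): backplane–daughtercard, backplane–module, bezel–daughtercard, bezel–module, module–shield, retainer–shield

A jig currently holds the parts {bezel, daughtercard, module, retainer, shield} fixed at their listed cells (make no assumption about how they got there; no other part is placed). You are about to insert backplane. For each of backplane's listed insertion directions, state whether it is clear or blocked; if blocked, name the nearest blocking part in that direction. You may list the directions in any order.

+x: clear; +y: blocked by module

+x: ray from backplane(1, 0) has no placed part ⇒ clear
+y: nearest on ray is module@(1, 1) ⇒ blocked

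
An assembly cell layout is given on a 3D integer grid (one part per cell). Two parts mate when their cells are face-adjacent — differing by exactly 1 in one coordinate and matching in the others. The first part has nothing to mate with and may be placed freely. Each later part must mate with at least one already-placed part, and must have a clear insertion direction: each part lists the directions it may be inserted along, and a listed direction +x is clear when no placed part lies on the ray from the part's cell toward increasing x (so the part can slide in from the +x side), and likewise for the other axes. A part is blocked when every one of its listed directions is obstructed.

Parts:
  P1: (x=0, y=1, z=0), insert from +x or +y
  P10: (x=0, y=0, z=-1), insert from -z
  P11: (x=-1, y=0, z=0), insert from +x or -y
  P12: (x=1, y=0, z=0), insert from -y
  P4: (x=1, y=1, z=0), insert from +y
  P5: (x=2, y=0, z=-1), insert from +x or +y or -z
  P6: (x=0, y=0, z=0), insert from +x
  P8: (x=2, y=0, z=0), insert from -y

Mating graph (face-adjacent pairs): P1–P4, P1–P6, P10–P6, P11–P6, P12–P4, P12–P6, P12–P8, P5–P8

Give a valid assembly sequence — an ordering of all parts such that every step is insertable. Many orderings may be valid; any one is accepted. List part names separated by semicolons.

1. P4@(1, 1, 0) [+y clear] — {P4}
2. P1@(0, 1, 0) [+y clear] — {P1, P4}
3. P6@(0, 0, 0) [+x clear] — {P1, P4, P6}
4. P12@(1, 0, 0) [-y clear] — {P1, P12, P4, P6}
5. P8@(2, 0, 0) [-y clear] — {P1, P12, P4, P6, P8}
6. P5@(2, 0, -1) [+x clear] — {P1, P12, P4, P5, P6, P8}
7. P11@(-1, 0, 0) [-y clear] — {P1, P11, P12, P4, P5, P6, P8}
8. P10@(0, 0, -1) [-z clear] — {P1, P10, P11, P12, P4, P5, P6, P8}

P4; P1; P6; P12; P8; P5; P11; P10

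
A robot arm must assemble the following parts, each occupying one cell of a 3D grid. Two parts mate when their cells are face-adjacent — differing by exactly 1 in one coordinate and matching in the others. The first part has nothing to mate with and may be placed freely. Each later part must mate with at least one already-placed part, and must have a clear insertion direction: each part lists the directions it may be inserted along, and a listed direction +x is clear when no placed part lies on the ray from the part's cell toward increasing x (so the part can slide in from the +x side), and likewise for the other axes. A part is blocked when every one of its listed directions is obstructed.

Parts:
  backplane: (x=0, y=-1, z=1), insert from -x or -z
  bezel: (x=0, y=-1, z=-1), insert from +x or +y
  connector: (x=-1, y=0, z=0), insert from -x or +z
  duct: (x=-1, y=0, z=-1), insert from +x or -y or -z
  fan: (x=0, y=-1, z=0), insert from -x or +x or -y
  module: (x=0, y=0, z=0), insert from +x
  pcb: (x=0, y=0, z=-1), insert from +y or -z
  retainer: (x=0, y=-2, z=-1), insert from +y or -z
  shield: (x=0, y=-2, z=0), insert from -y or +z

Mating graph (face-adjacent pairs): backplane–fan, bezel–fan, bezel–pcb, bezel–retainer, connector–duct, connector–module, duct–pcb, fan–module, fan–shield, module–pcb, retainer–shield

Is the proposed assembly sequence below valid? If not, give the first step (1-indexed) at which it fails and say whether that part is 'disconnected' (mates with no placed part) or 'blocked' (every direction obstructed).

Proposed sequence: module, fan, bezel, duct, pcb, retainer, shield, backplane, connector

Invalid at step 4 (disconnected)

1. module@(0, 0, 0) [+x clear] — {module}
2. fan@(0, -1, 0) [-x clear] — {fan, module}
3. bezel@(0, -1, -1) [+x clear] — {bezel, fan, module}
4. duct@(-1, 0, -1) — no placed neighbour ⇒ disconnected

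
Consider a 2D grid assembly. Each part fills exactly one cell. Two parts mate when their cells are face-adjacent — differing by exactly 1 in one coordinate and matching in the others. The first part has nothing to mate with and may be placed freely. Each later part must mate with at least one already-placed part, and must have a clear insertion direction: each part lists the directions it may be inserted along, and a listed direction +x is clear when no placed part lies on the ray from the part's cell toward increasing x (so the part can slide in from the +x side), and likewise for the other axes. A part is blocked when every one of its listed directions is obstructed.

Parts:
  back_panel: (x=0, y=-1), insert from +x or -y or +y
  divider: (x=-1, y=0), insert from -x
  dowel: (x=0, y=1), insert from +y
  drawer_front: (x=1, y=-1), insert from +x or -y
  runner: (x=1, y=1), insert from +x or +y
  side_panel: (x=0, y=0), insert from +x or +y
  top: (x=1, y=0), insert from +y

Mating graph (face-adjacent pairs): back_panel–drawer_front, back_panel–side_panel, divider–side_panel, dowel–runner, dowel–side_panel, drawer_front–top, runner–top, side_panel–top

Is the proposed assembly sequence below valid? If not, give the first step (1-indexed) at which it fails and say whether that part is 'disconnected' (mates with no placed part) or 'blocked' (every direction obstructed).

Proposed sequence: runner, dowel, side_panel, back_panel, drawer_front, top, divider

1. runner@(1, 1) [+x clear] — {runner}
2. dowel@(0, 1) [+y clear] — {dowel, runner}
3. side_panel@(0, 0) [+x clear] — {dowel, runner, side_panel}
4. back_panel@(0, -1) [+x clear] — {back_panel, dowel, runner, side_panel}
5. drawer_front@(1, -1) [+x clear] — {back_panel, dowel, drawer_front, runner, side_panel}
6. top@(1, 0) — +y all obstructed ⇒ blocked

Invalid at step 6 (blocked)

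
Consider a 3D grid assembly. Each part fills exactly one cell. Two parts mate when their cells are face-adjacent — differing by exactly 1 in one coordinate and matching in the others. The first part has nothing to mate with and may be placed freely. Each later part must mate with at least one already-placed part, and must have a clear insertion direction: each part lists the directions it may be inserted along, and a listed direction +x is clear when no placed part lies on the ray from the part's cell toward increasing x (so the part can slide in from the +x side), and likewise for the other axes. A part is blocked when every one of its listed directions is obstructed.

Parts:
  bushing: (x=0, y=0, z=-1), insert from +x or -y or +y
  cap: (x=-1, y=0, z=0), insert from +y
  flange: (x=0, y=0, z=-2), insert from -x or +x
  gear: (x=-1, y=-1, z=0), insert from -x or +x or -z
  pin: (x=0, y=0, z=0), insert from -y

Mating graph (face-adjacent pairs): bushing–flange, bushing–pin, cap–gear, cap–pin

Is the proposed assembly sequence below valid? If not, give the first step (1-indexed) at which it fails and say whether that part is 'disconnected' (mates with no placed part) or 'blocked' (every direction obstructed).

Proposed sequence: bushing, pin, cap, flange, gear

1. bushing@(0, 0, -1) [+x clear] — {bushing}
2. pin@(0, 0, 0) [-y clear] — {bushing, pin}
3. cap@(-1, 0, 0) [+y clear] — {bushing, cap, pin}
4. flange@(0, 0, -2) [-x clear] — {bushing, cap, flange, pin}
5. gear@(-1, -1, 0) [-x clear] — {bushing, cap, flange, gear, pin}

Valid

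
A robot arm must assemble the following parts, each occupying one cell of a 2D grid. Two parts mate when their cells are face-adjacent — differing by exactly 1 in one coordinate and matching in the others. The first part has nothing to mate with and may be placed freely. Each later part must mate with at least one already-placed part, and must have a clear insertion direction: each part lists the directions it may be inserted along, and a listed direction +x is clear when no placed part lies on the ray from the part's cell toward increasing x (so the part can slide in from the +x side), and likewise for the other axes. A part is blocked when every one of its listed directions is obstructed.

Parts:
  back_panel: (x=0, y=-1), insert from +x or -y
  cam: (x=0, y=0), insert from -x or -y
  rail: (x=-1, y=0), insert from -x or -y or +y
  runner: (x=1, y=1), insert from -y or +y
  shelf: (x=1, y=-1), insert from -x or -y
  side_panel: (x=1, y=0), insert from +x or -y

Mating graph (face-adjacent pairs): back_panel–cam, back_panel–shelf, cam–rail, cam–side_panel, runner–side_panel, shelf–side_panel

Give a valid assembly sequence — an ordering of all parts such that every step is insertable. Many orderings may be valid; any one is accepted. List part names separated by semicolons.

runner; side_panel; shelf; cam; rail; back_panel

1. runner@(1, 1) [-y clear] — {runner}
2. side_panel@(1, 0) [+x clear] — {runner, side_panel}
3. shelf@(1, -1) [-x clear] — {runner, shelf, side_panel}
4. cam@(0, 0) [-x clear] — {cam, runner, shelf, side_panel}
5. rail@(-1, 0) [-x clear] — {cam, rail, runner, shelf, side_panel}
6. back_panel@(0, -1) [-y clear] — {back_panel, cam, rail, runner, shelf, side_panel}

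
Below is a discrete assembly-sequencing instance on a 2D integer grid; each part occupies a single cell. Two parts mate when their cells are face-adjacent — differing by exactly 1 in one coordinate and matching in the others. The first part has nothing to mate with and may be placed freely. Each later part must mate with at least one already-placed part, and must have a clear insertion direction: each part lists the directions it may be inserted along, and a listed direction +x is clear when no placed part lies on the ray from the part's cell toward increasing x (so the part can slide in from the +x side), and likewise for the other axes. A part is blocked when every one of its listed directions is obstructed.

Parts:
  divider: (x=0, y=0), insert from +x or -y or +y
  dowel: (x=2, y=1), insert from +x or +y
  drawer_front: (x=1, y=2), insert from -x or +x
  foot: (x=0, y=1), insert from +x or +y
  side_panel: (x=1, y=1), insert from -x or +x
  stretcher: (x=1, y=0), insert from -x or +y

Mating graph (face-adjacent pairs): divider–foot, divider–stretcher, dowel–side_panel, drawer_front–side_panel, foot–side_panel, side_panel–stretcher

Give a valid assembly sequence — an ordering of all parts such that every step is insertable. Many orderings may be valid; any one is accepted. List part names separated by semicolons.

1. dowel@(2, 1) [+x clear] — {dowel}
2. side_panel@(1, 1) [-x clear] — {dowel, side_panel}
3. stretcher@(1, 0) [-x clear] — {dowel, side_panel, stretcher}
4. divider@(0, 0) [-y clear] — {divider, dowel, side_panel, stretcher}
5. drawer_front@(1, 2) [-x clear] — {divider, dowel, drawer_front, side_panel, stretcher}
6. foot@(0, 1) [+y clear] — {divider, dowel, drawer_front, foot, side_panel, stretcher}

dowel; side_panel; stretcher; divider; drawer_front; foot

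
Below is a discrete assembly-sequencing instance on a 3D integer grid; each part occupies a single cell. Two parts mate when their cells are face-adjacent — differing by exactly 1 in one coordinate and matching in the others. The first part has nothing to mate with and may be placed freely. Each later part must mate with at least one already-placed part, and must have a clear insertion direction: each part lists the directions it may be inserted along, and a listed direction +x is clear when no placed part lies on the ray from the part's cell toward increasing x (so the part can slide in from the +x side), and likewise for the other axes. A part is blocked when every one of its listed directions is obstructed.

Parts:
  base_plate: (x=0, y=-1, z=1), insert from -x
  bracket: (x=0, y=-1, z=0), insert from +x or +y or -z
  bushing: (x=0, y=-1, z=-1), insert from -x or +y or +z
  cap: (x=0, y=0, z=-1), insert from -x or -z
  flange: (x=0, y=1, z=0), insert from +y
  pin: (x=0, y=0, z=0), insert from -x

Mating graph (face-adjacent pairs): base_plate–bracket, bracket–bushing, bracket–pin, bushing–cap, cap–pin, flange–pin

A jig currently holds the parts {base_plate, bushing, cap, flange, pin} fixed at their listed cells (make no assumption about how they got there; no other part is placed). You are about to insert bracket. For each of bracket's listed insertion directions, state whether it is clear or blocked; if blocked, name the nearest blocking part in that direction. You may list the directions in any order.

+x: clear; +y: blocked by pin; -z: blocked by bushing

+x: ray from bracket(0, -1, 0) has no placed part ⇒ clear
+y: nearest on ray is pin@(0, 0, 0) ⇒ blocked
-z: nearest on ray is bushing@(0, -1, -1) ⇒ blocked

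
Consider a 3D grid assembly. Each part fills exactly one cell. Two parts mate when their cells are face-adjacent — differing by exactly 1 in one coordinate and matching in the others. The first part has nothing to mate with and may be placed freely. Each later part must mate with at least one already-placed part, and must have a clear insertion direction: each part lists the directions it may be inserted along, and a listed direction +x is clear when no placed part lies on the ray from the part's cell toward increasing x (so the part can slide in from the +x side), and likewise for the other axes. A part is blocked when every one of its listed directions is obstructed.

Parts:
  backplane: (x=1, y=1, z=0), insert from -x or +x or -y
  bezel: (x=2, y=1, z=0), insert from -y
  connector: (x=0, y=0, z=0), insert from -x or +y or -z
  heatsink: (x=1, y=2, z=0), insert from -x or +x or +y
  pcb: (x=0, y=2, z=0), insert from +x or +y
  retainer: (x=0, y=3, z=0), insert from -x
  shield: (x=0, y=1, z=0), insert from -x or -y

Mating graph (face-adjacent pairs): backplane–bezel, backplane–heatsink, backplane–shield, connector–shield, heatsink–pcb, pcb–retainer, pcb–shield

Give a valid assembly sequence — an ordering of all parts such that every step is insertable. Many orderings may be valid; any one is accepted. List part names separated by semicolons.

1. connector@(0, 0, 0) [-x clear] — {connector}
2. shield@(0, 1, 0) [-x clear] — {connector, shield}
3. pcb@(0, 2, 0) [+x clear] — {connector, pcb, shield}
4. retainer@(0, 3, 0) [-x clear] — {connector, pcb, retainer, shield}
5. heatsink@(1, 2, 0) [+x clear] — {connector, heatsink, pcb, retainer, shield}
6. backplane@(1, 1, 0) [+x clear] — {backplane, connector, heatsink, pcb, retainer, shield}
7. bezel@(2, 1, 0) [-y clear] — {backplane, bezel, connector, heatsink, pcb, retainer, shield}

connector; shield; pcb; retainer; heatsink; backplane; bezel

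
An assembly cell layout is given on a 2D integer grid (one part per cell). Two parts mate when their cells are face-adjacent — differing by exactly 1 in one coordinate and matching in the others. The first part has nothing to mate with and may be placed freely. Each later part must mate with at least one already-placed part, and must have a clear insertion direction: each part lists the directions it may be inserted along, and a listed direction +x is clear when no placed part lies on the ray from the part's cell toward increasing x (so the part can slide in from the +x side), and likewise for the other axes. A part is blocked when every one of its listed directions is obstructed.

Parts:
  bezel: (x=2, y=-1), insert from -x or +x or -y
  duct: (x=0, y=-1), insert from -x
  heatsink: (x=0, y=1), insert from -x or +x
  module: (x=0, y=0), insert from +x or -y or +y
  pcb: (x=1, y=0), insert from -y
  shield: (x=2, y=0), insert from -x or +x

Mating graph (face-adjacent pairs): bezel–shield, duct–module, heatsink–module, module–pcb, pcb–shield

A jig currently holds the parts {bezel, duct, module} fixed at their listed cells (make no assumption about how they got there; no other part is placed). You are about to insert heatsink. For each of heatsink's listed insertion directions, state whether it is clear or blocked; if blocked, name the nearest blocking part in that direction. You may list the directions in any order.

-x: ray from heatsink(0, 1) has no placed part ⇒ clear
+x: ray from heatsink(0, 1) has no placed part ⇒ clear

+x: clear; -x: clear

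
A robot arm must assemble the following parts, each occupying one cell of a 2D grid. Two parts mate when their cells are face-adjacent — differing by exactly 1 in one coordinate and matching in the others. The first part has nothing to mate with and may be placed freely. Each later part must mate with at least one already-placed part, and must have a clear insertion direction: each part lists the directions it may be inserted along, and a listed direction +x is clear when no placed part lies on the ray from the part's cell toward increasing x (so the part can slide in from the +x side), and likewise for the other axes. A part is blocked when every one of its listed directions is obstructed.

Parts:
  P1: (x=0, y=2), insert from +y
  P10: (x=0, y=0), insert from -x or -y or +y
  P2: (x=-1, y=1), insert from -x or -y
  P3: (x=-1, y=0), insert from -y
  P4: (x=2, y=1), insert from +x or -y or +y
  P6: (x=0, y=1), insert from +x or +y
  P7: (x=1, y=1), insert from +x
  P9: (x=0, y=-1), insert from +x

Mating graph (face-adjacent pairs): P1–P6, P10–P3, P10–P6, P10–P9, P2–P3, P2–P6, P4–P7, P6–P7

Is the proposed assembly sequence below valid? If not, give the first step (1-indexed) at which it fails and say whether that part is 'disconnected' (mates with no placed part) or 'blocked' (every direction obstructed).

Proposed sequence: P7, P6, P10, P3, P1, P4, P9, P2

1. P7@(1, 1) [+x clear] — {P7}
2. P6@(0, 1) [+y clear] — {P6, P7}
3. P10@(0, 0) [-x clear] — {P10, P6, P7}
4. P3@(-1, 0) [-y clear] — {P10, P3, P6, P7}
5. P1@(0, 2) [+y clear] — {P1, P10, P3, P6, P7}
6. P4@(2, 1) [+x clear] — {P1, P10, P3, P4, P6, P7}
7. P9@(0, -1) [+x clear] — {P1, P10, P3, P4, P6, P7, P9}
8. P2@(-1, 1) [-x clear] — {P1, P10, P2, P3, P4, P6, P7, P9}

Valid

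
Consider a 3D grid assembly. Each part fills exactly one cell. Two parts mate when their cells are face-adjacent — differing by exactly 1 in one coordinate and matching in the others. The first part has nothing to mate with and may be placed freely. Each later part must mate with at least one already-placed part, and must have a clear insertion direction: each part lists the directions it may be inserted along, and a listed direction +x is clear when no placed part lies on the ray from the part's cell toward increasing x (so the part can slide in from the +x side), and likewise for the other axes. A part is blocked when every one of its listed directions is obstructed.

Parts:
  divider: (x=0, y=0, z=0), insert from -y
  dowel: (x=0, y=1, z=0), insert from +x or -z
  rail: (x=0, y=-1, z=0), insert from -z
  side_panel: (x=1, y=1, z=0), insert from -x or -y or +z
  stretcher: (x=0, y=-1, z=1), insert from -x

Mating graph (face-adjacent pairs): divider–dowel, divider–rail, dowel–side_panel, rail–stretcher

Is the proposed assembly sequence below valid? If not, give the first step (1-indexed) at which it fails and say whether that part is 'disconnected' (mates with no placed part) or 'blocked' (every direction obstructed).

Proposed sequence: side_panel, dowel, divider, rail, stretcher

1. side_panel@(1, 1, 0) [-x clear] — {side_panel}
2. dowel@(0, 1, 0) [-z clear] — {dowel, side_panel}
3. divider@(0, 0, 0) [-y clear] — {divider, dowel, side_panel}
4. rail@(0, -1, 0) [-z clear] — {divider, dowel, rail, side_panel}
5. stretcher@(0, -1, 1) [-x clear] — {divider, dowel, rail, side_panel, stretcher}

Valid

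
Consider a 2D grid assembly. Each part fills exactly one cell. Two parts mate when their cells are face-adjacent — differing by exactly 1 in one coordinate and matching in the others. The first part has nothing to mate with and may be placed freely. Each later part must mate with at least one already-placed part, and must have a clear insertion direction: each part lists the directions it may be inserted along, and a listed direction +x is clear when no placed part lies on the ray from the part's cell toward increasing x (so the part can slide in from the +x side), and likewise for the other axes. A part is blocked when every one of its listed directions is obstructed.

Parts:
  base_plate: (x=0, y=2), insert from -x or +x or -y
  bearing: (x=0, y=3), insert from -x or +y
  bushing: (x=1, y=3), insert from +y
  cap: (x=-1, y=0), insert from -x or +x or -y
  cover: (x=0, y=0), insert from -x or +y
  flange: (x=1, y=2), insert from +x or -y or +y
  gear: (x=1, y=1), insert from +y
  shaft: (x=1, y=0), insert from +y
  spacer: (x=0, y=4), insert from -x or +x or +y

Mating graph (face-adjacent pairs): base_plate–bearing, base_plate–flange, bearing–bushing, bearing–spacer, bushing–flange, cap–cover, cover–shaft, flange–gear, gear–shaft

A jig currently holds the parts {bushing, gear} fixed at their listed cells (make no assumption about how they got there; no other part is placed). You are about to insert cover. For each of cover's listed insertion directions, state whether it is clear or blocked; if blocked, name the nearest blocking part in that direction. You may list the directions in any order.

+y: clear; -x: clear

-x: ray from cover(0, 0) has no placed part ⇒ clear
+y: ray from cover(0, 0) has no placed part ⇒ clear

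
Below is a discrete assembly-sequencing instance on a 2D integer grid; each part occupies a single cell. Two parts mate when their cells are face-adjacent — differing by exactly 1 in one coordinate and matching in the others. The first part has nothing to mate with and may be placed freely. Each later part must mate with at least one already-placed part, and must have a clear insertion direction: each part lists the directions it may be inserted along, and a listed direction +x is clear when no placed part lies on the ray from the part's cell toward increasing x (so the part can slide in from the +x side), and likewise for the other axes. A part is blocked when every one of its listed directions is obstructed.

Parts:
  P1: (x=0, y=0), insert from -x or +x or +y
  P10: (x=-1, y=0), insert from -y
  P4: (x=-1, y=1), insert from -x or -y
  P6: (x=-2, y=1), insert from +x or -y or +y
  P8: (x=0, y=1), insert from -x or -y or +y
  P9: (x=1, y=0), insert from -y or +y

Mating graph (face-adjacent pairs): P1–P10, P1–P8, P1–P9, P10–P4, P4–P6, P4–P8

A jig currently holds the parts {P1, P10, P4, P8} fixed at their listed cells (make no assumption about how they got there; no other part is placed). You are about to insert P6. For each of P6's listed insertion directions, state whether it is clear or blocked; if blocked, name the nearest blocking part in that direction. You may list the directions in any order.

+x: nearest on ray is P4@(-1, 1) ⇒ blocked
-y: ray from P6(-2, 1) has no placed part ⇒ clear
+y: ray from P6(-2, 1) has no placed part ⇒ clear

+x: blocked by P4; +y: clear; -y: clear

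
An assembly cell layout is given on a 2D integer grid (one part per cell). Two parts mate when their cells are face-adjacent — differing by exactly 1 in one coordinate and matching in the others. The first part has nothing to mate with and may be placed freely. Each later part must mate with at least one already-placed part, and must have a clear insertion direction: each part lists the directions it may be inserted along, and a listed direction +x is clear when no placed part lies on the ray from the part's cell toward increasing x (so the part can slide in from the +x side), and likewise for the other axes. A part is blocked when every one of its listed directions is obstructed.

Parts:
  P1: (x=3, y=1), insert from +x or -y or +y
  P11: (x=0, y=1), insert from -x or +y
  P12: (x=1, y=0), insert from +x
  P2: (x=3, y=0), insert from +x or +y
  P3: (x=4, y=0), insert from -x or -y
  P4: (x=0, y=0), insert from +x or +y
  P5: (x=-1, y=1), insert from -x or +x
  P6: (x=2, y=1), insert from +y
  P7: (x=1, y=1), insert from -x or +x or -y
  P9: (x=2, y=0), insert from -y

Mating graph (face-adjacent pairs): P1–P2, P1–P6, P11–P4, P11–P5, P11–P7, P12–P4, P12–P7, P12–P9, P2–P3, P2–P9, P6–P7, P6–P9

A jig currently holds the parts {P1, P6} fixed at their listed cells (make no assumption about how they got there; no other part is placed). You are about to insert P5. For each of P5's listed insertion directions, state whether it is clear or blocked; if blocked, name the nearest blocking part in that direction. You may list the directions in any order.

-x: ray from P5(-1, 1) has no placed part ⇒ clear
+x: nearest on ray is P6@(2, 1) ⇒ blocked

+x: blocked by P6; -x: clear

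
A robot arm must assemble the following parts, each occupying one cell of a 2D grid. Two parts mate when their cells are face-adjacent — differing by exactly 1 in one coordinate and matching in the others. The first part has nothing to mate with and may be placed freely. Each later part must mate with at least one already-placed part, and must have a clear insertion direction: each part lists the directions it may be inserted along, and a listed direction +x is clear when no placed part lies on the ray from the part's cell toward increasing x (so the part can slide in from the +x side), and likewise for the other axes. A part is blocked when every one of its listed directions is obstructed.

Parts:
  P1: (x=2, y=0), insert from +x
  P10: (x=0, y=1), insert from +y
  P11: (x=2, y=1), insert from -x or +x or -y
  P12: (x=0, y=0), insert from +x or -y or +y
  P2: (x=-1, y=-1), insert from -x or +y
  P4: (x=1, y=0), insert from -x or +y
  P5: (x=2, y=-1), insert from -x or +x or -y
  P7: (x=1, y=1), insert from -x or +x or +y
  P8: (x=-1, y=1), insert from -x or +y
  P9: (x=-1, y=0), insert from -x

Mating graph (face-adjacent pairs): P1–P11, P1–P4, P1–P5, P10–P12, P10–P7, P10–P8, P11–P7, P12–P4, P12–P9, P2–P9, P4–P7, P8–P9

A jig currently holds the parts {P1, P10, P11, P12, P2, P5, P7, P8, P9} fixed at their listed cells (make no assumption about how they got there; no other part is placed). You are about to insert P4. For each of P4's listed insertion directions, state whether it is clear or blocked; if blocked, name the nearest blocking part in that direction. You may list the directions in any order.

-x: nearest on ray is P12@(0, 0) ⇒ blocked
+y: nearest on ray is P7@(1, 1) ⇒ blocked

+y: blocked by P7; -x: blocked by P12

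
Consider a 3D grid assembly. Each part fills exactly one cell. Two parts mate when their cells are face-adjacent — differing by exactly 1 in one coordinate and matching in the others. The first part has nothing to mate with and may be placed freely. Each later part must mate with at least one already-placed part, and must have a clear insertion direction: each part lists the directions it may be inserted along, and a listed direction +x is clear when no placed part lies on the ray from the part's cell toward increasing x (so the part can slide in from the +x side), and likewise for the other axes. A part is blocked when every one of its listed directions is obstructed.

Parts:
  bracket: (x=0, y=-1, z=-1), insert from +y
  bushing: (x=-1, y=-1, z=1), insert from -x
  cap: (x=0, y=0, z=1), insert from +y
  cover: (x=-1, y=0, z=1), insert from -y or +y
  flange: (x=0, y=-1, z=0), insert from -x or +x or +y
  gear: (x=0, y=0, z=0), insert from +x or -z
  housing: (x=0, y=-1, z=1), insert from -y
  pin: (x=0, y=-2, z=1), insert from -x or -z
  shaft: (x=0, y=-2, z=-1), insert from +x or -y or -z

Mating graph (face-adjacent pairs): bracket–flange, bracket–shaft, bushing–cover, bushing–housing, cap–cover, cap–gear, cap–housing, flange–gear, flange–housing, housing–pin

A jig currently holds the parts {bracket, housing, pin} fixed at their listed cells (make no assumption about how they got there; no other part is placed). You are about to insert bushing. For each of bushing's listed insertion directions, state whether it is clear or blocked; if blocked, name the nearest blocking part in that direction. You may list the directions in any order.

-x: clear

-x: ray from bushing(-1, -1, 1) has no placed part ⇒ clear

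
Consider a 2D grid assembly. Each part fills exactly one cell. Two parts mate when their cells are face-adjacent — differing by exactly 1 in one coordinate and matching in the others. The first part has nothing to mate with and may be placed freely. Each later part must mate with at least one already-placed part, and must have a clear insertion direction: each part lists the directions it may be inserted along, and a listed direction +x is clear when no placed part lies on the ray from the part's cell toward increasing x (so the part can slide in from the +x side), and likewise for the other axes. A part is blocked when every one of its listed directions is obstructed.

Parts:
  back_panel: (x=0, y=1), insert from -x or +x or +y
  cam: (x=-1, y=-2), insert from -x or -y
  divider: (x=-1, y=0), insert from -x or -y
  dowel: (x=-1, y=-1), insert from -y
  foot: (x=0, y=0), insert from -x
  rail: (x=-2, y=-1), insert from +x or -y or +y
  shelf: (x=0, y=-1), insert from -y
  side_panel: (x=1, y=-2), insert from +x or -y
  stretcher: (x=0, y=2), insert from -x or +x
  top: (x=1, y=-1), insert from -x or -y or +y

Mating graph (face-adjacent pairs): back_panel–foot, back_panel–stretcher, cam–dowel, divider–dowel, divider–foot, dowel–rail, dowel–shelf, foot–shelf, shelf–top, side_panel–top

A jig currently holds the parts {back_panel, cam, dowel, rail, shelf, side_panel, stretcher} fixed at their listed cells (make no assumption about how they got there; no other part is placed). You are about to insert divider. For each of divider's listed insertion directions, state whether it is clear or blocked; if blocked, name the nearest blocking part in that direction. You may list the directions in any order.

-x: clear; -y: blocked by dowel

-x: ray from divider(-1, 0) has no placed part ⇒ clear
-y: nearest on ray is dowel@(-1, -1) ⇒ blocked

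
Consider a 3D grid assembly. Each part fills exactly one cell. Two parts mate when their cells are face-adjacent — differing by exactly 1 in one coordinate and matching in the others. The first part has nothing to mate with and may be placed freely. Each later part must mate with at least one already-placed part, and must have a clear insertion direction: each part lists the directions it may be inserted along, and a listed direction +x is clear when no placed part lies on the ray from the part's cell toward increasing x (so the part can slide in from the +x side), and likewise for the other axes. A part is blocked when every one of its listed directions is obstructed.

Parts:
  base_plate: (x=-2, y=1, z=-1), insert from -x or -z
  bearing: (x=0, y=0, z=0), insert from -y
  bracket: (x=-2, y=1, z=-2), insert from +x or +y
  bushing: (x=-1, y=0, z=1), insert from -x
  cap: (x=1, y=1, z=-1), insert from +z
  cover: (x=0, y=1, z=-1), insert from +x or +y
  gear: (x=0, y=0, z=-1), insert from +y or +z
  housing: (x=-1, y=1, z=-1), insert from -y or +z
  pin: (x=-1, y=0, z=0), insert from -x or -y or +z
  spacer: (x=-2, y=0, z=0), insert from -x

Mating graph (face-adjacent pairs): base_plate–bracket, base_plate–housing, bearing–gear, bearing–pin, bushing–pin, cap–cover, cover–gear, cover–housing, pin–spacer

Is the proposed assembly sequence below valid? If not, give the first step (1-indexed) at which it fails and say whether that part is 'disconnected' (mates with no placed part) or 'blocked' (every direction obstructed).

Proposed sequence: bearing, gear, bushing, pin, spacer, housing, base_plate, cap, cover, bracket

1. bearing@(0, 0, 0) [-y clear] — {bearing}
2. gear@(0, 0, -1) [+y clear] — {bearing, gear}
3. bushing@(-1, 0, 1) — no placed neighbour ⇒ disconnected

Invalid at step 3 (disconnected)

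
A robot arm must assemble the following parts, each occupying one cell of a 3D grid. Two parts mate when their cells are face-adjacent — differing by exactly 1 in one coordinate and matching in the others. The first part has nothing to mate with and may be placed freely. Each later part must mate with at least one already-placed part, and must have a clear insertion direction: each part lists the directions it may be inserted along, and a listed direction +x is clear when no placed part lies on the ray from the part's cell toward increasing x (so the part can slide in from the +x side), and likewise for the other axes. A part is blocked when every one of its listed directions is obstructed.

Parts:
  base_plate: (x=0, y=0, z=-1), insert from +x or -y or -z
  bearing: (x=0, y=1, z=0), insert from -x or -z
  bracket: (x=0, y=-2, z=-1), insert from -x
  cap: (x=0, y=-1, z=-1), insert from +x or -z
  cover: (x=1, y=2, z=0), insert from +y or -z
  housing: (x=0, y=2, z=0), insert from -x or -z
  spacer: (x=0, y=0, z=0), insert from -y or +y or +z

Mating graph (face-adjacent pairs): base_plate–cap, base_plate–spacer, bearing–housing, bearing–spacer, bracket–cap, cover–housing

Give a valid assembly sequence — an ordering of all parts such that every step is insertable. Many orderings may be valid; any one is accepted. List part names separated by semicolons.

1. cover@(1, 2, 0) [+y clear] — {cover}
2. housing@(0, 2, 0) [-x clear] — {cover, housing}
3. bearing@(0, 1, 0) [-x clear] — {bearing, cover, housing}
4. spacer@(0, 0, 0) [-y clear] — {bearing, cover, housing, spacer}
5. base_plate@(0, 0, -1) [+x clear] — {base_plate, bearing, cover, housing, spacer}
6. cap@(0, -1, -1) [+x clear] — {base_plate, bearing, cap, cover, housing, spacer}
7. bracket@(0, -2, -1) [-x clear] — {base_plate, bearing, bracket, cap, cover, housing, spacer}

cover; housing; bearing; spacer; base_plate; cap; bracket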